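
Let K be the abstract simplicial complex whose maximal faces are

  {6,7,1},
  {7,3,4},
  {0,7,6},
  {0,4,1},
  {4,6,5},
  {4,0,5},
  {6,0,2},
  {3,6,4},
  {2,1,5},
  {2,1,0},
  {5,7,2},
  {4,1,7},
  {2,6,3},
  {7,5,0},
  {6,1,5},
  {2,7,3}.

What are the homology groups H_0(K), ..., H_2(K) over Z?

We work with the vertex ordering 0 < 1 < 2 < 3 < 4 < 5 < 6 < 7. The simplices of K, each written with vertices in increasing order, are:

  0-simplices (8): [0], [1], [2], [3], [4], [5], [6], [7]
  1-simplices (24): (24 of them)
  2-simplices (16): [0,1,2], [0,1,4], [0,2,6], [0,4,5], [0,5,7], [0,6,7], [1,2,5], [1,4,7], [1,5,6], [1,6,7], [2,3,6], [2,3,7], [2,5,7], [3,4,6], [3,4,7], [4,5,6]

so the chain groups are C_0 ≅ Z^8, C_1 ≅ Z^24, C_2 ≅ Z^16.

Boundary ∂_1: C_1 → C_0 sends each edge [p,q] (with p < q) to q − p. For instance
  ∂[0,4] = [4] − [0].
This gives a 8×24 integer matrix of rank 7; reducing to Smith normal form yields diagonal entries (1,1,1,1,1,1,1).

The boundary map ∂_2: C_2 → C_1 acts by ∂[p,q,r] = [q,r] − [p,r] + [p,q]. For instance
  ∂[3,4,6] = [4,6] − [3,6] + [3,4],
  ∂[0,1,4] = [1,4] − [0,4] + [0,1].
The resulting 24×16 matrix has rank 15, and its Smith normal form has invariant factors (1,1,1,1,1,1,1,1,1,1,1,1,1,1,1).

Now H_k = ker ∂_k / im ∂_{k+1}, so:

  H_0: rank C_0 − rank ∂_1 = 8 − 7 = 1, and the invariant factors of ∂_1 are all 1, so H_0 = Z.
  H_1: rank ker ∂_1 − rank ∂_2 = (24 − 7) − 15 = 2, and the invariant factors of ∂_2 are all 1, so H_1 = Z^2.
  H_2: rank ker ∂_2 − rank ∂_3 = (16 − 15) − 0 = 1, and there is no ∂_3, so H_2 = Z.

As a check, the Euler characteristic is 8 − 24 + 16 = 0, which agrees with 1 − 2 + 1 = 0.

H_0 = Z,  H_1 = Z^2,  H_2 = Z.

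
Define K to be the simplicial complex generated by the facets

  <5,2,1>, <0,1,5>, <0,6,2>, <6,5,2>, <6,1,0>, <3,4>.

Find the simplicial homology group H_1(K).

Order the vertices as 0 < 1 < 2 < 3 < 4 < 5 < 6. Listing each simplex with vertices in this order, K has dimension 2 with simplices:

  0-simplices (7): [0], [1], [2], [3], [4], [5], [6]
  1-simplices (11): [0,1], [0,2], [0,5], [0,6], [1,2], [1,5], [1,6], [2,5], [2,6], [3,4], [5,6]
  2-simplices (5): [0,1,5], [0,1,6], [0,2,6], [1,2,5], [2,5,6]

so the chain groups are C_0 ≅ Z^7, C_1 ≅ Z^11, C_2 ≅ Z^5.

The boundary map ∂_1: C_1 → C_0 sends each edge [p,q] (with p < q) to q − p.
As a 7×11 matrix over Z this has rank 5, with invariant factors (1,1,1,1,1).

∂_2: C_2 → C_1 sends each 2-simplex [p,q,r] to [q,r] − [p,r] + [p,q]. For instance
  ∂[0,1,5] = [1,5] − [0,5] + [0,1],
  ∂[1,2,5] = [2,5] − [1,5] + [1,2].
The 11×5 boundary matrix has rank 5 and Smith normal form diag(1,1,1,1,1).

From H_k ≅ ker(∂_k) / im(∂_{k+1}) we obtain:

  H_1: rank ker ∂_1 − rank ∂_2 = (11 − 5) − 5 = 1, and the invariant factors of ∂_2 are all 1, so H_1 = Z.

H_1 ≅ Z.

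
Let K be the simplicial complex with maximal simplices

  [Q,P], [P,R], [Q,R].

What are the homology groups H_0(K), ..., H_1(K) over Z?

Take the total order P < Q < R on the vertex set. Then K (dimension 1) consists of the simplices:

  0-simplices (3): P, Q, R
  1-simplices (3): PQ, PR, QR

Hence C_0 ≅ Z^3, C_1 ≅ Z^3.

Boundary ∂_1: C_1 → C_0 maps an edge to its endpoints' difference, ∂[p,q] = q − p.
As a 3×3 matrix over Z this has rank 2, with invariant factors (1,1).

Computing H_k = (kernel of ∂_k) / (image of ∂_{k+1}):

  H_0: rank C_0 − rank ∂_1 = 3 − 2 = 1, and the invariant factors of ∂_1 are all 1, so H_0 ≅ Z.
  H_1: rank ker ∂_1 − rank ∂_2 = (3 − 2) − 0 = 1, and there is no ∂_2, so H_1 ≅ Z.

(K is a triangulation of the circle S^1.)

H_0 ≅ Z,  H_1 ≅ Z.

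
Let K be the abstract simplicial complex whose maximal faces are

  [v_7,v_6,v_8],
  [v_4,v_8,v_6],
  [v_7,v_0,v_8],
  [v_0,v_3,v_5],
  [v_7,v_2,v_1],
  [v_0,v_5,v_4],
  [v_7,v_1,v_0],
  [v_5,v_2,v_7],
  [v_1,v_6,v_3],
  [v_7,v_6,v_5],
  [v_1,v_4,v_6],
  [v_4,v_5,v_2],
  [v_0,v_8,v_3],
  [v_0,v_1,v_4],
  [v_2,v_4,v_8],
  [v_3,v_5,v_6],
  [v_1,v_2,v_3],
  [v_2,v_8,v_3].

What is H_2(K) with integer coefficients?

Take the total order v_0 < v_1 < v_2 < v_3 < v_4 < v_5 < v_6 < v_7 < v_8 on the vertex set. Then K (dimension 2) consists of the simplices:

  0-simplices (9): [v_0], [v_1], [v_2], [v_3], [v_4], [v_5], [v_6], [v_7], [v_8]
  1-simplices (27): (27 of them)
  2-simplices (18): (18 of them)

giving chain groups C_0 ≅ Z^9, C_1 ≅ Z^27, C_2 ≅ Z^18.

∂_1: C_1 → C_0 maps an edge to its endpoints' difference, ∂[p,q] = q − p. For instance
  ∂[v_1,v_7] = [v_7] − [v_1].
This gives a 9×27 integer matrix of rank 8; reducing to Smith normal form yields diagonal entries (1,1,1,1,1,1,1,1).

The boundary map ∂_2: C_2 → C_1 sends each 2-simplex [p,q,r] to [q,r] − [p,r] + [p,q]. For instance
  ∂[v_0,v_3,v_5] = [v_3,v_5] − [v_0,v_5] + [v_0,v_3],
  ∂[v_2,v_4,v_8] = [v_4,v_8] − [v_2,v_8] + [v_2,v_4].
The resulting 27×18 matrix has rank 17, and its Smith normal form has invariant factors (1,1,1,1,1,1,1,1,1,1,1,1,1,1,1,1,1).

From H_k ≅ ker(∂_k) / im(∂_{k+1}) we obtain:

  H_2: rank ker ∂_2 − rank ∂_3 = (18 − 17) − 0 = 1, and there is no ∂_3, so H_2 ≅ Z.

(K is a triangulation of the torus T^2.)

H_2 ≅ Z.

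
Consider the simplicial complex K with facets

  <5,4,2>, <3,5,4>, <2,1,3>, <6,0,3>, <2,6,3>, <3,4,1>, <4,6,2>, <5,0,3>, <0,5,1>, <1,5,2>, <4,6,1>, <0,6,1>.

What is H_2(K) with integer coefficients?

H_2 ≅ 0.

We work with the vertex ordering 0 < 1 < 2 < 3 < 4 < 5 < 6. The simplices of K, each written with vertices in increasing order, are:

  0-simplices (7): [0], [1], [2], [3], [4], [5], [6]
  1-simplices (18): [0,1], [0,3], [0,5], [0,6], [1,2], [1,3], [1,4], [1,5], [1,6], [2,3], [2,4], [2,5], [2,6], [3,4], [3,5], [3,6], [4,5], [4,6]
  2-simplices (12): [0,1,5], [0,1,6], [0,3,5], [0,3,6], [1,2,3], [1,2,5], [1,3,4], [1,4,6], [2,3,6], [2,4,5], [2,4,6], [3,4,5]

giving chain groups C_0 ≅ Z^7, C_1 ≅ Z^18, C_2 ≅ Z^12.

The boundary map ∂_1: C_1 → C_0 maps an edge to its endpoints' difference, ∂[p,q] = q − p.
This gives a 7×18 integer matrix of rank 6; reducing to Smith normal form yields diagonal entries (1,1,1,1,1,1).

Boundary ∂_2: C_2 → C_1 acts by ∂[p,q,r] = [q,r] − [p,r] + [p,q]. For instance
  ∂[0,1,6] = [1,6] − [0,6] + [0,1],
  ∂[3,4,5] = [4,5] − [3,5] + [3,4].
The resulting 18×12 matrix has rank 12, and its Smith normal form has invariant factors (1,1,1,1,1,1,1,1,1,1,1,2).

Computing H_k = (kernel of ∂_k) / (image of ∂_{k+1}):

  H_2: rank ker ∂_2 − rank ∂_3 = (12 − 12) − 0 = 0, and there is no ∂_3, so H_2 ≅ 0.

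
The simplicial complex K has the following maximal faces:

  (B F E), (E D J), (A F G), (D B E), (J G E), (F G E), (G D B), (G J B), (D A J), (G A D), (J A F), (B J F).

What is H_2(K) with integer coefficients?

H_2 ≅ 0.

Fix the vertex order A < B < D < E < F < G < J and write every simplex with vertices in increasing order. Then dim K = 2 and the simplices of K are:

  0-simplices (7): A, B, D, E, F, G, J
  1-simplices (18): AD, AF, AG, AJ, BD, BE, BF, BG, BJ, DE, DG, DJ, EF, EG, EJ, FG, FJ, GJ
  2-simplices (12): ADG, ADJ, AFG, AFJ, BDE, BDG, BEF, BFJ, BGJ, DEJ, EFG, EGJ

giving chain groups C_0 ≅ Z^7, C_1 ≅ Z^18, C_2 ≅ Z^12.

Boundary ∂_1: C_1 → C_0 is given by ∂[p,q] = [q] − [p]. For instance
  ∂DJ = J − D.
The resulting 7×18 matrix has rank 6, and its Smith normal form has invariant factors (1,1,1,1,1,1).

Boundary ∂_2: C_2 → C_1 acts by ∂[p,q,r] = [q,r] − [p,r] + [p,q]. For instance
  ∂AFJ = FJ − AJ + AF,
  ∂BGJ = GJ − BJ + BG.
The 18×12 boundary matrix has rank 12 and Smith normal form diag(1,1,1,1,1,1,1,1,1,1,1,2).

From H_k ≅ ker(∂_k) / im(∂_{k+1}) we obtain:

  H_2: rank ker ∂_2 − rank ∂_3 = (12 − 12) − 0 = 0, and there is no ∂_3, so H_2 ≅ 0.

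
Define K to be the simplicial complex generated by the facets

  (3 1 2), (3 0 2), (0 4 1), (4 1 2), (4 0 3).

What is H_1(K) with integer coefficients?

H_1 = Z.

Take the total order 0 < 1 < 2 < 3 < 4 on the vertex set. Then K (dimension 2) consists of the simplices:

  0-simplices (5): [0], [1], [2], [3], [4]
  1-simplices (10): [0,1], [0,2], [0,3], [0,4], [1,2], [1,3], [1,4], [2,3], [2,4], [3,4]
  2-simplices (5): [0,1,4], [0,2,3], [0,3,4], [1,2,3], [1,2,4]

so the chain groups are C_0 ≅ Z^5, C_1 ≅ Z^10, C_2 ≅ Z^5.

∂_1: C_1 → C_0 is given by ∂[p,q] = [q] − [p].
This gives a 5×10 integer matrix of rank 4; reducing to Smith normal form yields diagonal entries (1,1,1,1).

Boundary ∂_2: C_2 → C_1 acts by ∂[p,q,r] = [q,r] − [p,r] + [p,q]. For instance
  ∂[0,1,4] = [1,4] − [0,4] + [0,1],
  ∂[1,2,3] = [2,3] − [1,3] + [1,2].
This gives a 10×5 integer matrix of rank 5; reducing to Smith normal form yields diagonal entries (1,1,1,1,1).

From H_k ≅ ker(∂_k) / im(∂_{k+1}) we obtain:

  H_1: rank ker ∂_1 − rank ∂_2 = (10 − 4) − 5 = 1, and the invariant factors of ∂_2 are all 1, so H_1 ≅ Z.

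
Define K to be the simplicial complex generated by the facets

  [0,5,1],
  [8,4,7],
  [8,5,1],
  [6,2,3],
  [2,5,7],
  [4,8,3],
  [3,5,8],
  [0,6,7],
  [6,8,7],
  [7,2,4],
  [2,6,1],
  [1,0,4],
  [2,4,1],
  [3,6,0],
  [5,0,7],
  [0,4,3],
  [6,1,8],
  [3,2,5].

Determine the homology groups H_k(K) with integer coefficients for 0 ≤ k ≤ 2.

H_0 = Z,  H_1 = Z^2,  H_2 = Z.

We work with the vertex ordering 0 < 1 < 2 < 3 < 4 < 5 < 6 < 7 < 8. The simplices of K, each written with vertices in increasing order, are:

  0-simplices (9): [0], [1], [2], [3], [4], [5], [6], [7], [8]
  1-simplices (27): (27 of them)
  2-simplices (18): [0,1,4], [0,1,5], [0,3,4], [0,3,6], [0,5,7], [0,6,7], [1,2,4], [1,2,6], [1,5,8], [1,6,8], [2,3,5], [2,3,6], [2,4,7], [2,5,7], [3,4,8], [3,5,8], [4,7,8], [6,7,8]

giving chain groups C_0 ≅ Z^9, C_1 ≅ Z^27, C_2 ≅ Z^18.

Boundary ∂_1: C_1 → C_0 is given by ∂[p,q] = [q] − [p]. For instance
  ∂[4,7] = [7] − [4].
The resulting 9×27 matrix has rank 8, and its Smith normal form has invariant factors (1,1,1,1,1,1,1,1).

∂_2: C_2 → C_1 sends each 2-simplex [p,q,r] to [q,r] − [p,r] + [p,q]. For instance
  ∂[0,1,5] = [1,5] − [0,5] + [0,1],
  ∂[3,5,8] = [5,8] − [3,8] + [3,5].
As a 27×18 matrix over Z this has rank 17, with invariant factors (1,1,1,1,1,1,1,1,1,1,1,1,1,1,1,1,1).

Now H_k = ker ∂_k / im ∂_{k+1}, so:

  H_0: rank C_0 − rank ∂_1 = 9 − 8 = 1, and the invariant factors of ∂_1 are all 1, so H_0 = Z.
  H_1: rank ker ∂_1 − rank ∂_2 = (27 − 8) − 17 = 2, and the invariant factors of ∂_2 are all 1, so H_1 = Z^2.
  H_2: rank ker ∂_2 − rank ∂_3 = (18 − 17) − 0 = 1, and there is no ∂_3, so H_2 = Z.

(K is a triangulation of the torus T^2.)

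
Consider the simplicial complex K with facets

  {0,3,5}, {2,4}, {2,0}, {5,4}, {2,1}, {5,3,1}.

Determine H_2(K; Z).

H_2 ≅ 0.

We work with the vertex ordering 0 < 1 < 2 < 3 < 4 < 5. The simplices of K, each written with vertices in increasing order, are:

  0-simplices (6): [0], [1], [2], [3], [4], [5]
  1-simplices (9): [0,2], [0,3], [0,5], [1,2], [1,3], [1,5], [2,4], [3,5], [4,5]
  2-simplices (2): [0,3,5], [1,3,5]

Hence C_0 ≅ Z^6, C_1 ≅ Z^9, C_2 ≅ Z^2.

∂_1: C_1 → C_0 maps an edge to its endpoints' difference, ∂[p,q] = q − p.
As a 6×9 matrix over Z this has rank 5, with invariant factors (1,1,1,1,1).

∂_2: C_2 → C_1 maps a triangle to the signed sum of its edges. For instance
  ∂[0,3,5] = [3,5] − [0,5] + [0,3],
  ∂[1,3,5] = [3,5] − [1,5] + [1,3].
As a 9×2 matrix over Z this has rank 2, with invariant factors (1,1).

From H_k ≅ ker(∂_k) / im(∂_{k+1}) we obtain:

  H_2: rank ker ∂_2 − rank ∂_3 = (2 − 2) − 0 = 0, and there is no ∂_3, so H_2 = 0.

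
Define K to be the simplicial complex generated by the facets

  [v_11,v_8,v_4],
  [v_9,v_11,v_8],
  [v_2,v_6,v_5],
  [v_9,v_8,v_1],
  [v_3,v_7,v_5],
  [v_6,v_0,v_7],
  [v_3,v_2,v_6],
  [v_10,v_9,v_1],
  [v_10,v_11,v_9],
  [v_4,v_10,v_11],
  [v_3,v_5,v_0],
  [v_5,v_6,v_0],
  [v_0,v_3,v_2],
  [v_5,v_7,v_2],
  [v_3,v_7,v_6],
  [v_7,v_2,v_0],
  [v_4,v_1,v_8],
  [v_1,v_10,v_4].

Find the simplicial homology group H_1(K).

H_1 = Z/2.

We work with the vertex ordering v_0 < v_1 < v_2 < v_3 < v_4 < v_5 < v_6 < v_7 < v_8 < v_9 < v_10 < v_11. The simplices of K, each written with vertices in increasing order, are:

  0-simplices (12): [v_0], [v_1], [v_2], [v_3], [v_4], [v_5], [v_6], [v_7], [v_8], [v_9], [v_10], [v_11]
  1-simplices (27): (27 of them)
  2-simplices (18): (18 of them)

Hence C_0 ≅ Z^12, C_1 ≅ Z^27, C_2 ≅ Z^18.

Boundary ∂_1: C_1 → C_0 is given by ∂[p,q] = [q] − [p].
This gives a 12×27 integer matrix of rank 10; reducing to Smith normal form yields diagonal entries (1,1,1,1,1,1,1,1,1,1).

The boundary map ∂_2: C_2 → C_1 sends each 2-simplex [p,q,r] to [q,r] − [p,r] + [p,q]. For instance
  ∂[v_3,v_5,v_7] = [v_5,v_7] − [v_3,v_7] + [v_3,v_5],
  ∂[v_3,v_6,v_7] = [v_6,v_7] − [v_3,v_7] + [v_3,v_6].
The 27×18 boundary matrix has rank 17 and Smith normal form diag(1,1,1,1,1,1,1,1,1,1,1,1,1,1,1,1,2).

Computing H_k = (kernel of ∂_k) / (image of ∂_{k+1}):

  H_1: rank ker ∂_1 − rank ∂_2 = (27 − 10) − 17 = 0, and ∂_2 has invariant factor 2 > 1, so H_1 = Z/2.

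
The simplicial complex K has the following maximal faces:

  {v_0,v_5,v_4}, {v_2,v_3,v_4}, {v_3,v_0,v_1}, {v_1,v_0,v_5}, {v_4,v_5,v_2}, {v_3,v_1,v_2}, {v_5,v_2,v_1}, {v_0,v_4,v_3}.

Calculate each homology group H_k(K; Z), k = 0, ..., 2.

H_0 ≅ Z,  H_1 = 0,  H_2 ≅ Z.

We work with the vertex ordering v_0 < v_1 < v_2 < v_3 < v_4 < v_5. The simplices of K, each written with vertices in increasing order, are:

  0-simplices (6): [v_0], [v_1], [v_2], [v_3], [v_4], [v_5]
  1-simplices (12): [v_0,v_1], [v_0,v_3], [v_0,v_4], [v_0,v_5], [v_1,v_2], [v_1,v_3], [v_1,v_5], [v_2,v_3], [v_2,v_4], [v_2,v_5], [v_3,v_4], [v_4,v_5]
  2-simplices (8): [v_0,v_1,v_3], [v_0,v_1,v_5], [v_0,v_3,v_4], [v_0,v_4,v_5], [v_1,v_2,v_3], [v_1,v_2,v_5], [v_2,v_3,v_4], [v_2,v_4,v_5]

Hence C_0 ≅ Z^6, C_1 ≅ Z^12, C_2 ≅ Z^8.

Boundary ∂_1: C_1 → C_0 maps an edge to its endpoints' difference, ∂[p,q] = q − p.
The resulting 6×12 matrix has rank 5, and its Smith normal form has invariant factors (1,1,1,1,1).

∂_2: C_2 → C_1 acts by ∂[p,q,r] = [q,r] − [p,r] + [p,q]. For instance
  ∂[v_2,v_3,v_4] = [v_3,v_4] − [v_2,v_4] + [v_2,v_3],
  ∂[v_0,v_1,v_5] = [v_1,v_5] − [v_0,v_5] + [v_0,v_1].
The resulting 12×8 matrix has rank 7, and its Smith normal form has invariant factors (1,1,1,1,1,1,1).

Computing H_k = (kernel of ∂_k) / (image of ∂_{k+1}):

  H_0: rank C_0 − rank ∂_1 = 6 − 5 = 1, and the invariant factors of ∂_1 are all 1, so H_0 = Z.
  H_1: rank ker ∂_1 − rank ∂_2 = (12 − 5) − 7 = 0, and the invariant factors of ∂_2 are all 1, so H_1 = 0.
  H_2: rank ker ∂_2 − rank ∂_3 = (8 − 7) − 0 = 1, and there is no ∂_3, so H_2 = Z.

(K is a triangulation of the 2-sphere S^2.)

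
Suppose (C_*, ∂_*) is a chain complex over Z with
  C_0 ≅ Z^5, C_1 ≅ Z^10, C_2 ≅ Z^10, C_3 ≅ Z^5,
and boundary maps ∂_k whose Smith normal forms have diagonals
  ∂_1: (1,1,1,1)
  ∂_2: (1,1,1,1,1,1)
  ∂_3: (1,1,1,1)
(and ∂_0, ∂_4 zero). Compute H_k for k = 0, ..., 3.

H_0 = Z,  H_1 = 0,  H_2 = 0,  H_3 = Z.

H_0: b_0 = 5 − 0 − 4 = 1; torsion from ∂_1 factors > 1: none. So H_0 = Z.
H_1: b_1 = 10 − 4 − 6 = 0; torsion from ∂_2 factors > 1: none. So H_1 = 0.
H_2: b_2 = 10 − 6 − 4 = 0; torsion from ∂_3 factors > 1: none. So H_2 = 0.
H_3: b_3 = 5 − 4 − 0 = 1; torsion from ∂_4 factors > 1: none. So H_3 = Z.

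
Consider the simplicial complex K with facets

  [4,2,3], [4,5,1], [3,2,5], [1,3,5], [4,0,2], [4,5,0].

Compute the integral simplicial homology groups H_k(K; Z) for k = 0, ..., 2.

H_0 = Z,  H_1 = Z,  H_2 = 0.

Take the total order 0 < 1 < 2 < 3 < 4 < 5 on the vertex set. Then K (dimension 2) consists of the simplices:

  0-simplices (6): [0], [1], [2], [3], [4], [5]
  1-simplices (12): [0,2], [0,4], [0,5], [1,3], [1,4], [1,5], [2,3], [2,4], [2,5], [3,4], [3,5], [4,5]
  2-simplices (6): [0,2,4], [0,4,5], [1,3,5], [1,4,5], [2,3,4], [2,3,5]

giving chain groups C_0 ≅ Z^6, C_1 ≅ Z^12, C_2 ≅ Z^6.

Boundary ∂_1: C_1 → C_0 maps an edge to its endpoints' difference, ∂[p,q] = q − p. For instance
  ∂[2,5] = [5] − [2].
This gives a 6×12 integer matrix of rank 5; reducing to Smith normal form yields diagonal entries (1,1,1,1,1).

The boundary map ∂_2: C_2 → C_1 maps a triangle to the signed sum of its edges. For instance
  ∂[1,4,5] = [4,5] − [1,5] + [1,4],
  ∂[0,4,5] = [4,5] − [0,5] + [0,4].
As a 12×6 matrix over Z this has rank 6, with invariant factors (1,1,1,1,1,1).

Now H_k = ker ∂_k / im ∂_{k+1}, so:

  H_0: rank C_0 − rank ∂_1 = 6 − 5 = 1, and the invariant factors of ∂_1 are all 1, so H_0 = Z.
  H_1: rank ker ∂_1 − rank ∂_2 = (12 − 5) − 6 = 1, and the invariant factors of ∂_2 are all 1, so H_1 = Z.
  H_2: rank ker ∂_2 − rank ∂_3 = (6 − 6) − 0 = 0, and there is no ∂_3, so H_2 = 0.

As a check, the Euler characteristic is 6 − 12 + 6 = 0, which agrees with 1 − 1 + 0 = 0.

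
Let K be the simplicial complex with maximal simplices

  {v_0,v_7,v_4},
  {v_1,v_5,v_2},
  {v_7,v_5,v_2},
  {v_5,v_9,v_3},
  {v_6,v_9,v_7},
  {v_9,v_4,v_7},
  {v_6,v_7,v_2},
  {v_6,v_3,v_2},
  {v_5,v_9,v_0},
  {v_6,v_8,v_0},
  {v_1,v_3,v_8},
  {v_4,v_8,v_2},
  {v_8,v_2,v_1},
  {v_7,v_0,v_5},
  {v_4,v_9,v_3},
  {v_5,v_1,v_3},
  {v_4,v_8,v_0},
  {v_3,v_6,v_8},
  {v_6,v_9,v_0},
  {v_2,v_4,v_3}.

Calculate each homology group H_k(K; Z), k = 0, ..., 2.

Take the total order v_0 < v_1 < v_2 < v_3 < v_4 < v_5 < v_6 < v_7 < v_8 < v_9 on the vertex set. Then K (dimension 2) consists of the simplices:

  0-simplices (10): [v_0], [v_1], [v_2], [v_3], [v_4], [v_5], [v_6], [v_7], [v_8], [v_9]
  1-simplices (30): (30 of them)
  2-simplices (20): (20 of them)

Hence C_0 ≅ Z^10, C_1 ≅ Z^30, C_2 ≅ Z^20.

The boundary map ∂_1: C_1 → C_0 maps an edge to its endpoints' difference, ∂[p,q] = q − p.
As a 10×30 matrix over Z this has rank 9, with invariant factors (1,1,1,1,1,1,1,1,1).

∂_2: C_2 → C_1 acts by ∂[p,q,r] = [q,r] − [p,r] + [p,q]. For instance
  ∂[v_2,v_5,v_7] = [v_5,v_7] − [v_2,v_7] + [v_2,v_5],
  ∂[v_2,v_6,v_7] = [v_6,v_7] − [v_2,v_7] + [v_2,v_6].
This gives a 30×20 integer matrix of rank 20; reducing to Smith normal form yields diagonal entries (1,1,1,1,1,1,1,1,1,1,1,1,1,1,1,1,1,1,1,2).

Computing H_k = (kernel of ∂_k) / (image of ∂_{k+1}):

  H_0: rank C_0 − rank ∂_1 = 10 − 9 = 1, and the invariant factors of ∂_1 are all 1, so H_0 = Z.
  H_1: rank ker ∂_1 − rank ∂_2 = (30 − 9) − 20 = 1, and ∂_2 has invariant factor 2 > 1, so H_1 = Z × Z/2.
  H_2: rank ker ∂_2 − rank ∂_3 = (20 − 20) − 0 = 0, and there is no ∂_3, so H_2 = 0.

As a check, the Euler characteristic is 10 − 30 + 20 = 0, which agrees with 1 − 1 + 0 = 0.

H_0 ≅ Z,  H_1 ≅ Z × Z/2,  H_2 = 0.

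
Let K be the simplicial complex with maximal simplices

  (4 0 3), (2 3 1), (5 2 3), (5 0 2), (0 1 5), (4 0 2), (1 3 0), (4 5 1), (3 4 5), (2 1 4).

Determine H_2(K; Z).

Take the total order 0 < 1 < 2 < 3 < 4 < 5 on the vertex set. Then K (dimension 2) consists of the simplices:

  0-simplices (6): [0], [1], [2], [3], [4], [5]
  1-simplices (15): [0,1], [0,2], [0,3], [0,4], [0,5], [1,2], [1,3], [1,4], [1,5], [2,3], [2,4], [2,5], [3,4], [3,5], [4,5]
  2-simplices (10): [0,1,3], [0,1,5], [0,2,4], [0,2,5], [0,3,4], [1,2,3], [1,2,4], [1,4,5], [2,3,5], [3,4,5]

so the chain groups are C_0 ≅ Z^6, C_1 ≅ Z^15, C_2 ≅ Z^10.

The boundary map ∂_1: C_1 → C_0 sends each edge [p,q] (with p < q) to q − p.
The 6×15 boundary matrix has rank 5 and Smith normal form diag(1,1,1,1,1).

Boundary ∂_2: C_2 → C_1 acts by ∂[p,q,r] = [q,r] − [p,r] + [p,q]. For instance
  ∂[2,3,5] = [3,5] − [2,5] + [2,3],
  ∂[3,4,5] = [4,5] − [3,5] + [3,4].
The 15×10 boundary matrix has rank 10 and Smith normal form diag(1,1,1,1,1,1,1,1,1,2).

Reading off H_k = ker ∂_k / im ∂_{k+1}:

  H_2: rank ker ∂_2 − rank ∂_3 = (10 − 10) − 0 = 0, and there is no ∂_3, so H_2 = 0.

H_2 ≅ 0.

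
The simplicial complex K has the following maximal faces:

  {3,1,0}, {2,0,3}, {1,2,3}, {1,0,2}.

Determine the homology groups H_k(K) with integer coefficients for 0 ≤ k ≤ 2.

Fix the vertex order 0 < 1 < 2 < 3 and write every simplex with vertices in increasing order. Then dim K = 2 and the simplices of K are:

  0-simplices (4): [0], [1], [2], [3]
  1-simplices (6): [0,1], [0,2], [0,3], [1,2], [1,3], [2,3]
  2-simplices (4): [0,1,2], [0,1,3], [0,2,3], [1,2,3]

so the chain groups are C_0 ≅ Z^4, C_1 ≅ Z^6, C_2 ≅ Z^4.

The boundary map ∂_1: C_1 → C_0 sends each edge [p,q] (with p < q) to q − p. For instance
  ∂[0,3] = [3] − [0].
The 4×6 boundary matrix has rank 3 and Smith normal form diag(1,1,1).

The boundary map ∂_2: C_2 → C_1 sends each 2-simplex [p,q,r] to [q,r] − [p,r] + [p,q]. For instance
  ∂[0,1,2] = [1,2] − [0,2] + [0,1],
  ∂[0,2,3] = [2,3] − [0,3] + [0,2].
This gives a 6×4 integer matrix of rank 3; reducing to Smith normal form yields diagonal entries (1,1,1).

Computing H_k = (kernel of ∂_k) / (image of ∂_{k+1}):

  H_0: rank C_0 − rank ∂_1 = 4 − 3 = 1, and the invariant factors of ∂_1 are all 1, so H_0 ≅ Z.
  H_1: rank ker ∂_1 − rank ∂_2 = (6 − 3) − 3 = 0, and the invariant factors of ∂_2 are all 1, so H_1 ≅ 0.
  H_2: rank ker ∂_2 − rank ∂_3 = (4 − 3) − 0 = 1, and there is no ∂_3, so H_2 ≅ Z.

As a check, the Euler characteristic is 4 − 6 + 4 = 2, which agrees with 1 − 0 + 1 = 2.

H_0 ≅ Z,  H_1 = 0,  H_2 ≅ Z.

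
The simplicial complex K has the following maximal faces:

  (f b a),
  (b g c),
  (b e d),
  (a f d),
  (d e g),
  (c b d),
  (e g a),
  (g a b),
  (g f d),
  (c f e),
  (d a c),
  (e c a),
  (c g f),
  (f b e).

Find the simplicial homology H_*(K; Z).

Take the total order a < b < c < d < e < f < g on the vertex set. Then K (dimension 2) consists of the simplices:

  0-simplices (7): a, b, c, d, e, f, g
  1-simplices (21): ab, ac, ad, ae, af, ag, bc, bd, be, bf, bg, cd, ce, cf, cg, de, df, dg, ef, eg, fg
  2-simplices (14): abf, abg, acd, ace, adf, aeg, bcd, bcg, bde, bef, cef, cfg, deg, dfg

so the chain groups are C_0 ≅ Z^7, C_1 ≅ Z^21, C_2 ≅ Z^14.

Boundary ∂_1: C_1 → C_0 is given by ∂[p,q] = [q] − [p].
The 7×21 boundary matrix has rank 6 and Smith normal form diag(1,1,1,1,1,1).

Boundary ∂_2: C_2 → C_1 acts by ∂[p,q,r] = [q,r] − [p,r] + [p,q]. For instance
  ∂bde = de − be + bd,
  ∂abf = bf − af + ab.
The resulting 21×14 matrix has rank 13, and its Smith normal form has invariant factors (1,1,1,1,1,1,1,1,1,1,1,1,1).

Reading off H_k = ker ∂_k / im ∂_{k+1}:

  H_0: rank C_0 − rank ∂_1 = 7 − 6 = 1, and the invariant factors of ∂_1 are all 1, so H_0 = Z.
  H_1: rank ker ∂_1 − rank ∂_2 = (21 − 6) − 13 = 2, and the invariant factors of ∂_2 are all 1, so H_1 = Z^2.
  H_2: rank ker ∂_2 − rank ∂_3 = (14 − 13) − 0 = 1, and there is no ∂_3, so H_2 = Z.

As a check, the Euler characteristic is 7 − 21 + 14 = 0, which agrees with 1 − 2 + 1 = 0.

H_0 ≅ Z,  H_1 ≅ Z^2,  H_2 ≅ Z.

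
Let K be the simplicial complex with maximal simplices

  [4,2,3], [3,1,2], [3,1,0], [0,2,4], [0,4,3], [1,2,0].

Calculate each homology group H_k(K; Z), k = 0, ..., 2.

Order the vertices as 0 < 1 < 2 < 3 < 4. Listing each simplex with vertices in this order, K has dimension 2 with simplices:

  0-simplices (5): [0], [1], [2], [3], [4]
  1-simplices (9): [0,1], [0,2], [0,3], [0,4], [1,2], [1,3], [2,3], [2,4], [3,4]
  2-simplices (6): [0,1,2], [0,1,3], [0,2,4], [0,3,4], [1,2,3], [2,3,4]

giving chain groups C_0 ≅ Z^5, C_1 ≅ Z^9, C_2 ≅ Z^6.

Boundary ∂_1: C_1 → C_0 is given by ∂[p,q] = [q] − [p].
The resulting 5×9 matrix has rank 4, and its Smith normal form has invariant factors (1,1,1,1).

∂_2: C_2 → C_1 acts by ∂[p,q,r] = [q,r] − [p,r] + [p,q]. For instance
  ∂[2,3,4] = [3,4] − [2,4] + [2,3],
  ∂[0,3,4] = [3,4] − [0,4] + [0,3].
As a 9×6 matrix over Z this has rank 5, with invariant factors (1,1,1,1,1).

Now H_k = ker ∂_k / im ∂_{k+1}, so:

  H_0: rank C_0 − rank ∂_1 = 5 − 4 = 1, and the invariant factors of ∂_1 are all 1, so H_0 ≅ Z.
  H_1: rank ker ∂_1 − rank ∂_2 = (9 − 4) − 5 = 0, and the invariant factors of ∂_2 are all 1, so H_1 ≅ 0.
  H_2: rank ker ∂_2 − rank ∂_3 = (6 − 5) − 0 = 1, and there is no ∂_3, so H_2 ≅ Z.

H_0 = Z,  H_1 = 0,  H_2 = Z.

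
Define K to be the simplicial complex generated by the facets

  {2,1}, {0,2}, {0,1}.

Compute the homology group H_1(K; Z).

K has 3 vertices, 3 edges.
rank ∂_1 = 2, rank ∂_2 = 0 ⇒ b_1 = 3 − 2 − 0 = 1. So H_1 ≅ Z.

H_1 ≅ Z.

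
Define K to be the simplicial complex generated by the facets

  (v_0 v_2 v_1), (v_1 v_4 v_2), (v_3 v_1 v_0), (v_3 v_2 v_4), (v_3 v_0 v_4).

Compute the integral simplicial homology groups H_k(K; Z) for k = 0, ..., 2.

K has 5 vertices, 10 edges, 5 triangles.
rank ∂_0 = 0, rank ∂_1 = 4 ⇒ b_0 = 5 − 0 − 4 = 1; all invariant factors of ∂_1 are 1 so no torsion. So H_0 = Z.
rank ∂_1 = 4, rank ∂_2 = 5 ⇒ b_1 = 10 − 4 − 5 = 1; all invariant factors of ∂_2 are 1 so no torsion. So H_1 = Z.
rank ∂_2 = 5, rank ∂_3 = 0 ⇒ b_2 = 5 − 5 − 0 = 0. So H_2 = 0.

H_0 ≅ Z,  H_1 ≅ Z,  H_2 = 0.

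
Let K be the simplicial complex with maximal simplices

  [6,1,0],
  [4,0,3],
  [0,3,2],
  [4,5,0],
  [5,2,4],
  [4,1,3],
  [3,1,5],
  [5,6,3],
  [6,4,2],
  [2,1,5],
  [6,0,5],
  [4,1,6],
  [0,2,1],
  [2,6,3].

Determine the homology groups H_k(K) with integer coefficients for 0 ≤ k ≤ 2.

Take the total order 0 < 1 < 2 < 3 < 4 < 5 < 6 on the vertex set. Then K (dimension 2) consists of the simplices:

  0-simplices (7): [0], [1], [2], [3], [4], [5], [6]
  1-simplices (21): [0,1], [0,2], [0,3], [0,4], [0,5], [0,6], [1,2], [1,3], [1,4], [1,5], [1,6], [2,3], [2,4], [2,5], [2,6], [3,4], [3,5], [3,6], [4,5], [4,6], [5,6]
  2-simplices (14): [0,1,2], [0,1,6], [0,2,3], [0,3,4], [0,4,5], [0,5,6], [1,2,5], [1,3,4], [1,3,5], [1,4,6], [2,3,6], [2,4,5], [2,4,6], [3,5,6]

so the chain groups are C_0 ≅ Z^7, C_1 ≅ Z^21, C_2 ≅ Z^14.

∂_1: C_1 → C_0 maps an edge to its endpoints' difference, ∂[p,q] = q − p. For instance
  ∂[0,5] = [5] − [0].
The resulting 7×21 matrix has rank 6, and its Smith normal form has invariant factors (1,1,1,1,1,1).

∂_2: C_2 → C_1 maps a triangle to the signed sum of its edges. For instance
  ∂[0,2,3] = [2,3] − [0,3] + [0,2],
  ∂[0,1,6] = [1,6] − [0,6] + [0,1].
As a 21×14 matrix over Z this has rank 13, with invariant factors (1,1,1,1,1,1,1,1,1,1,1,1,1).

Reading off H_k = ker ∂_k / im ∂_{k+1}:

  H_0: rank C_0 − rank ∂_1 = 7 − 6 = 1, and the invariant factors of ∂_1 are all 1, so H_0 ≅ Z.
  H_1: rank ker ∂_1 − rank ∂_2 = (21 − 6) − 13 = 2, and the invariant factors of ∂_2 are all 1, so H_1 ≅ Z^2.
  H_2: rank ker ∂_2 − rank ∂_3 = (14 − 13) − 0 = 1, and there is no ∂_3, so H_2 ≅ Z.

H_0 = Z,  H_1 = Z^2,  H_2 = Z.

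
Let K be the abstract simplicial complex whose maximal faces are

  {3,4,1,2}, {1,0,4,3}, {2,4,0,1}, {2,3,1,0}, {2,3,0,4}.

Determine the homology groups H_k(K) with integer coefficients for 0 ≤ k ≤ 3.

H_0 ≅ Z,  H_1 = 0,  H_2 = 0,  H_3 ≅ Z.

Order the vertices as 0 < 1 < 2 < 3 < 4. Listing each simplex with vertices in this order, K has dimension 3 with simplices:

  0-simplices (5): [0], [1], [2], [3], [4]
  1-simplices (10): [0,1], [0,2], [0,3], [0,4], [1,2], [1,3], [1,4], [2,3], [2,4], [3,4]
  2-simplices (10): [0,1,2], [0,1,3], [0,1,4], [0,2,3], [0,2,4], [0,3,4], [1,2,3], [1,2,4], [1,3,4], [2,3,4]
  3-simplices (5): [0,1,2,3], [0,1,2,4], [0,1,3,4], [0,2,3,4], [1,2,3,4]

Hence C_0 ≅ Z^5, C_1 ≅ Z^10, C_2 ≅ Z^10, C_3 ≅ Z^5.

The boundary map ∂_1: C_1 → C_0 is given by ∂[p,q] = [q] − [p]. For instance
  ∂[1,4] = [4] − [1].
The 5×10 boundary matrix has rank 4 and Smith normal form diag(1,1,1,1).

Boundary ∂_2: C_2 → C_1 acts by ∂[p,q,r] = [q,r] − [p,r] + [p,q]. For instance
  ∂[0,2,3] = [2,3] − [0,3] + [0,2],
  ∂[1,3,4] = [3,4] − [1,4] + [1,3].
The resulting 10×10 matrix has rank 6, and its Smith normal form has invariant factors (1,1,1,1,1,1).

∂_3: C_3 → C_2 sends each 3-simplex σ to the alternating sum Σ_i (−1)^i (σ with its i-th vertex removed). For instance
  ∂[0,1,2,3] = [1,2,3] − [0,2,3] + [0,1,3] − [0,1,2],
  ∂[0,1,2,4] = [1,2,4] − [0,2,4] + [0,1,4] − [0,1,2].
The 10×5 boundary matrix has rank 4 and Smith normal form diag(1,1,1,1).

Now H_k = ker ∂_k / im ∂_{k+1}, so:

  H_0: rank C_0 − rank ∂_1 = 5 − 4 = 1, and the invariant factors of ∂_1 are all 1, so H_0 ≅ Z.
  H_1: rank ker ∂_1 − rank ∂_2 = (10 − 4) − 6 = 0, and the invariant factors of ∂_2 are all 1, so H_1 ≅ 0.
  H_2: rank ker ∂_2 − rank ∂_3 = (10 − 6) − 4 = 0, and the invariant factors of ∂_3 are all 1, so H_2 ≅ 0.
  H_3: rank ker ∂_3 − rank ∂_4 = (5 − 4) − 0 = 1, and there is no ∂_4, so H_3 ≅ Z.

(K is a triangulation of the 3-sphere S^3.)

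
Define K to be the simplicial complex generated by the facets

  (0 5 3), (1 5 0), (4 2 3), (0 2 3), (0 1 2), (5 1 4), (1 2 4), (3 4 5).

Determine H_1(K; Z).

H_1 ≅ 0.

Fix the vertex order 0 < 1 < 2 < 3 < 4 < 5 and write every simplex with vertices in increasing order. Then dim K = 2 and the simplices of K are:

  0-simplices (6): [0], [1], [2], [3], [4], [5]
  1-simplices (12): [0,1], [0,2], [0,3], [0,5], [1,2], [1,4], [1,5], [2,3], [2,4], [3,4], [3,5], [4,5]
  2-simplices (8): [0,1,2], [0,1,5], [0,2,3], [0,3,5], [1,2,4], [1,4,5], [2,3,4], [3,4,5]

Hence C_0 ≅ Z^6, C_1 ≅ Z^12, C_2 ≅ Z^8.

Boundary ∂_1: C_1 → C_0 sends each edge [p,q] (with p < q) to q − p. For instance
  ∂[3,5] = [5] − [3].
As a 6×12 matrix over Z this has rank 5, with invariant factors (1,1,1,1,1).

∂_2: C_2 → C_1 maps a triangle to the signed sum of its edges. For instance
  ∂[3,4,5] = [4,5] − [3,5] + [3,4],
  ∂[1,4,5] = [4,5] − [1,5] + [1,4].
As a 12×8 matrix over Z this has rank 7, with invariant factors (1,1,1,1,1,1,1).

Reading off H_k = ker ∂_k / im ∂_{k+1}:

  H_1: rank ker ∂_1 − rank ∂_2 = (12 − 5) − 7 = 0, and the invariant factors of ∂_2 are all 1, so H_1 ≅ 0.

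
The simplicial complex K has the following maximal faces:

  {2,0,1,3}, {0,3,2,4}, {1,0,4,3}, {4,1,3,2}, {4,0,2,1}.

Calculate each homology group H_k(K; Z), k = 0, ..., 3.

H_0 ≅ Z,  H_1 = 0,  H_2 = 0,  H_3 ≅ Z.

Take the total order 0 < 1 < 2 < 3 < 4 on the vertex set. Then K (dimension 3) consists of the simplices:

  0-simplices (5): [0], [1], [2], [3], [4]
  1-simplices (10): [0,1], [0,2], [0,3], [0,4], [1,2], [1,3], [1,4], [2,3], [2,4], [3,4]
  2-simplices (10): [0,1,2], [0,1,3], [0,1,4], [0,2,3], [0,2,4], [0,3,4], [1,2,3], [1,2,4], [1,3,4], [2,3,4]
  3-simplices (5): [0,1,2,3], [0,1,2,4], [0,1,3,4], [0,2,3,4], [1,2,3,4]

Hence C_0 ≅ Z^5, C_1 ≅ Z^10, C_2 ≅ Z^10, C_3 ≅ Z^5.

The boundary map ∂_1: C_1 → C_0 sends each edge [p,q] (with p < q) to q − p. For instance
  ∂[0,1] = [1] − [0].
As a 5×10 matrix over Z this has rank 4, with invariant factors (1,1,1,1).

Boundary ∂_2: C_2 → C_1 sends each 2-simplex [p,q,r] to [q,r] − [p,r] + [p,q]. For instance
  ∂[0,3,4] = [3,4] − [0,4] + [0,3],
  ∂[2,3,4] = [3,4] − [2,4] + [2,3].
As a 10×10 matrix over Z this has rank 6, with invariant factors (1,1,1,1,1,1).

∂_3: C_3 → C_2 sends each 3-simplex σ to the alternating sum Σ_i (−1)^i (σ with its i-th vertex removed). For instance
  ∂[0,2,3,4] = [2,3,4] − [0,3,4] + [0,2,4] − [0,2,3],
  ∂[0,1,2,3] = [1,2,3] − [0,2,3] + [0,1,3] − [0,1,2].
The resulting 10×5 matrix has rank 4, and its Smith normal form has invariant factors (1,1,1,1).

From H_k ≅ ker(∂_k) / im(∂_{k+1}) we obtain:

  H_0: rank C_0 − rank ∂_1 = 5 − 4 = 1, and the invariant factors of ∂_1 are all 1, so H_0 ≅ Z.
  H_1: rank ker ∂_1 − rank ∂_2 = (10 − 4) − 6 = 0, and the invariant factors of ∂_2 are all 1, so H_1 ≅ 0.
  H_2: rank ker ∂_2 − rank ∂_3 = (10 − 6) − 4 = 0, and the invariant factors of ∂_3 are all 1, so H_2 ≅ 0.
  H_3: rank ker ∂_3 − rank ∂_4 = (5 − 4) − 0 = 1, and there is no ∂_4, so H_3 ≅ Z.

As a check, the Euler characteristic is 5 − 10 + 10 − 5 = 0, which agrees with 1 − 0 + 0 − 1 = 0.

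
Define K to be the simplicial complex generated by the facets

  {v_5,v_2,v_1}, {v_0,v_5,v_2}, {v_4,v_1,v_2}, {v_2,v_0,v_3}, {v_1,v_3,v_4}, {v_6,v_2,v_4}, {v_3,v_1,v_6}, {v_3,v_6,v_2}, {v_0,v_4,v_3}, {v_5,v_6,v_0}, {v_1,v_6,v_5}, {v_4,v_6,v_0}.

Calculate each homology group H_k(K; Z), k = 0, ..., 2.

Fix the vertex order v_0 < v_1 < v_2 < v_3 < v_4 < v_5 < v_6 and write every simplex with vertices in increasing order. Then dim K = 2 and the simplices of K are:

  0-simplices (7): [v_0], [v_1], [v_2], [v_3], [v_4], [v_5], [v_6]
  1-simplices (18): (18 of them)
  2-simplices (12): (12 of them)

giving chain groups C_0 ≅ Z^7, C_1 ≅ Z^18, C_2 ≅ Z^12.

∂_1: C_1 → C_0 is given by ∂[p,q] = [q] − [p]. For instance
  ∂[v_2,v_4] = [v_4] − [v_2].
As a 7×18 matrix over Z this has rank 6, with invariant factors (1,1,1,1,1,1).

The boundary map ∂_2: C_2 → C_1 maps a triangle to the signed sum of its edges. For instance
  ∂[v_0,v_2,v_3] = [v_2,v_3] − [v_0,v_3] + [v_0,v_2],
  ∂[v_1,v_3,v_4] = [v_3,v_4] − [v_1,v_4] + [v_1,v_3].
This gives a 18×12 integer matrix of rank 12; reducing to Smith normal form yields diagonal entries (1,1,1,1,1,1,1,1,1,1,1,2).

Now H_k = ker ∂_k / im ∂_{k+1}, so:

  H_0: rank C_0 − rank ∂_1 = 7 − 6 = 1, and the invariant factors of ∂_1 are all 1, so H_0 = Z.
  H_1: rank ker ∂_1 − rank ∂_2 = (18 − 6) − 12 = 0, and ∂_2 has invariant factor 2 > 1, so H_1 = Z/2.
  H_2: rank ker ∂_2 − rank ∂_3 = (12 − 12) − 0 = 0, and there is no ∂_3, so H_2 = 0.

As a check, the Euler characteristic is 7 − 18 + 12 = 1, which agrees with 1 − 0 + 0 = 1.

H_0 = Z,  H_1 = Z/2,  H_2 = 0.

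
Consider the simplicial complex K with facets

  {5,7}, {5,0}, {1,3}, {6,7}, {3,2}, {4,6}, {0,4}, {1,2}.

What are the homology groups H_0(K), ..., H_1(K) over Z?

Take the total order 0 < 1 < 2 < 3 < 4 < 5 < 6 < 7 on the vertex set. Then K (dimension 1) consists of the simplices:

  0-simplices (8): [0], [1], [2], [3], [4], [5], [6], [7]
  1-simplices (8): [0,4], [0,5], [1,2], [1,3], [2,3], [4,6], [5,7], [6,7]

giving chain groups C_0 ≅ Z^8, C_1 ≅ Z^8.

Boundary ∂_1: C_1 → C_0 is given by ∂[p,q] = [q] − [p]. For instance
  ∂[4,6] = [6] − [4].
This gives a 8×8 integer matrix of rank 6; reducing to Smith normal form yields diagonal entries (1,1,1,1,1,1).

From H_k ≅ ker(∂_k) / im(∂_{k+1}) we obtain:

  H_0: rank C_0 − rank ∂_1 = 8 − 6 = 2, and the invariant factors of ∂_1 are all 1, so H_0 = Z^2.
  H_1: rank ker ∂_1 − rank ∂_2 = (8 − 6) − 0 = 2, and there is no ∂_2, so H_1 = Z^2.

(K is a triangulation of the disjoint union of the circle S^1 and the circle S^1.)

H_0 = Z^2,  H_1 = Z^2.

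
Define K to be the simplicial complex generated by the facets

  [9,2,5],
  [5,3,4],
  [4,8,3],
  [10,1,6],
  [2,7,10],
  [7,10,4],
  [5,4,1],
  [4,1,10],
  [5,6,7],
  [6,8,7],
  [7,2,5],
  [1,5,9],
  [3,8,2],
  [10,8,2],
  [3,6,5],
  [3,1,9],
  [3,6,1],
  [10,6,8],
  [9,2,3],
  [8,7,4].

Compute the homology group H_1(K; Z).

Fix the vertex order 1 < 2 < 3 < 4 < 5 < 6 < 7 < 8 < 9 < 10 and write every simplex with vertices in increasing order. Then dim K = 2 and the simplices of K are:

  0-simplices (10): [1], [2], [3], [4], [5], [6], [7], [8], [9], [10]
  1-simplices (30): (30 of them)
  2-simplices (20): (20 of them)

giving chain groups C_0 ≅ Z^10, C_1 ≅ Z^30, C_2 ≅ Z^20.

The boundary map ∂_1: C_1 → C_0 maps an edge to its endpoints' difference, ∂[p,q] = q − p.
The resulting 10×30 matrix has rank 9, and its Smith normal form has invariant factors (1,1,1,1,1,1,1,1,1).

∂_2: C_2 → C_1 sends each 2-simplex [p,q,r] to [q,r] − [p,r] + [p,q]. For instance
  ∂[1,5,9] = [5,9] − [1,9] + [1,5],
  ∂[2,5,7] = [5,7] − [2,7] + [2,5].
The 30×20 boundary matrix has rank 20 and Smith normal form diag(1,1,1,1,1,1,1,1,1,1,1,1,1,1,1,1,1,1,1,2).

Now H_k = ker ∂_k / im ∂_{k+1}, so:

  H_1: rank ker ∂_1 − rank ∂_2 = (30 − 9) − 20 = 1, and ∂_2 has invariant factor 2 > 1, so H_1 ≅ Z ⊕ Z/2Z.

H_1 ≅ Z ⊕ Z/2Z.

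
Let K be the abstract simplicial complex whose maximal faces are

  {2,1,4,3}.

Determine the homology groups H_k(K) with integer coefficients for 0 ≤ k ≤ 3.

H_0 = Z,  H_1 = 0,  H_2 = 0,  H_3 = 0.

Order the vertices as 1 < 2 < 3 < 4. Listing each simplex with vertices in this order, K has dimension 3 with simplices:

  0-simplices (4): [1], [2], [3], [4]
  1-simplices (6): [1,2], [1,3], [1,4], [2,3], [2,4], [3,4]
  2-simplices (4): [1,2,3], [1,2,4], [1,3,4], [2,3,4]
  3-simplices (1): [1,2,3,4]

giving chain groups C_0 ≅ Z^4, C_1 ≅ Z^6, C_2 ≅ Z^4, C_3 ≅ Z^1.

∂_1: C_1 → C_0 maps an edge to its endpoints' difference, ∂[p,q] = q − p. For instance
  ∂[2,4] = [4] − [2].
The resulting 4×6 matrix has rank 3, and its Smith normal form has invariant factors (1,1,1).

The boundary map ∂_2: C_2 → C_1 sends each 2-simplex [p,q,r] to [q,r] − [p,r] + [p,q]. For instance
  ∂[2,3,4] = [3,4] − [2,4] + [2,3],
  ∂[1,3,4] = [3,4] − [1,4] + [1,3].
As a 6×4 matrix over Z this has rank 3, with invariant factors (1,1,1).

The boundary map ∂_3: C_3 → C_2 sends each 3-simplex σ to the alternating sum Σ_i (−1)^i (σ with its i-th vertex removed). For instance
  ∂[1,2,3,4] = [2,3,4] − [1,3,4] + [1,2,4] − [1,2,3].
The resulting 4×1 matrix has rank 1, and its Smith normal form has invariant factors (1).

From H_k ≅ ker(∂_k) / im(∂_{k+1}) we obtain:

  H_0: rank C_0 − rank ∂_1 = 4 − 3 = 1, and the invariant factors of ∂_1 are all 1, so H_0 ≅ Z.
  H_1: rank ker ∂_1 − rank ∂_2 = (6 − 3) − 3 = 0, and the invariant factors of ∂_2 are all 1, so H_1 ≅ 0.
  H_2: rank ker ∂_2 − rank ∂_3 = (4 − 3) − 1 = 0, and the invariant factors of ∂_3 are all 1, so H_2 ≅ 0.
  H_3: rank ker ∂_3 − rank ∂_4 = (1 − 1) − 0 = 0, and there is no ∂_4, so H_3 ≅ 0.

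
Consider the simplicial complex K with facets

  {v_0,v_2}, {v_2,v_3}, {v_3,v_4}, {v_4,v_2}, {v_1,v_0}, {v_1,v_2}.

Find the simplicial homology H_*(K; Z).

H_0 ≅ Z,  H_1 ≅ Z^2.

We work with the vertex ordering v_0 < v_1 < v_2 < v_3 < v_4. The simplices of K, each written with vertices in increasing order, are:

  0-simplices (5): [v_0], [v_1], [v_2], [v_3], [v_4]
  1-simplices (6): [v_0,v_1], [v_0,v_2], [v_1,v_2], [v_2,v_3], [v_2,v_4], [v_3,v_4]

giving chain groups C_0 ≅ Z^5, C_1 ≅ Z^6.

∂_1: C_1 → C_0 sends each edge [p,q] (with p < q) to q − p.
The resulting 5×6 matrix has rank 4, and its Smith normal form has invariant factors (1,1,1,1).

Now H_k = ker ∂_k / im ∂_{k+1}, so:

  H_0: rank C_0 − rank ∂_1 = 5 − 4 = 1, and the invariant factors of ∂_1 are all 1, so H_0 = Z.
  H_1: rank ker ∂_1 − rank ∂_2 = (6 − 4) − 0 = 2, and there is no ∂_2, so H_1 = Z^2.

(K is a triangulation of a wedge of 2 circles.)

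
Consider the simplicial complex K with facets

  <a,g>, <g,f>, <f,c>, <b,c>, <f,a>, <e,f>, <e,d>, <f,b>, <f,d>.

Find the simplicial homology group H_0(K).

H_0 ≅ Z.

Fix the vertex order a < b < c < d < e < f < g and write every simplex with vertices in increasing order. Then dim K = 1 and the simplices of K are:

  0-simplices (7): a, b, c, d, e, f, g
  1-simplices (9): af, ag, bc, bf, cf, de, df, ef, fg

so the chain groups are C_0 ≅ Z^7, C_1 ≅ Z^9.

∂_1: C_1 → C_0 maps an edge to its endpoints' difference, ∂[p,q] = q − p. For instance
  ∂af = f − a.
This gives a 7×9 integer matrix of rank 6; reducing to Smith normal form yields diagonal entries (1,1,1,1,1,1).

Now H_k = ker ∂_k / im ∂_{k+1}, so:

  H_0: rank C_0 − rank ∂_1 = 7 − 6 = 1, and the invariant factors of ∂_1 are all 1, so H_0 = Z.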